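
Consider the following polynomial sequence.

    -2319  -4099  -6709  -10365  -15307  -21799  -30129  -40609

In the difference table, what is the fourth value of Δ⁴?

-24

First differences: -1780, -2610, -3656, -4942, -6492, -8330, -10480
Second differences: -830, -1046, -1286, -1550, -1838, -2150
Third differences: -216, -240, -264, -288, -312
Fourth differences: -24, -24, -24, -24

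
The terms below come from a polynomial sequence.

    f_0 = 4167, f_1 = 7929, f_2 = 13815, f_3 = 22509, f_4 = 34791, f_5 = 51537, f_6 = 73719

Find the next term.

102405

Δ: 3762, 5886, 8694, 12282, 16746, 22182
Δ²: 2124, 2808, 3588, 4464, 5436
Δ³: 684, 780, 876, 972
Δ⁴: 96, 96, 96
Constant fourth difference = 96, so extend:
972 + 96 = 1068;  5436 + 1068 = 6504;  22182 + 6504 = 28686;  73719 + 28686 = 102405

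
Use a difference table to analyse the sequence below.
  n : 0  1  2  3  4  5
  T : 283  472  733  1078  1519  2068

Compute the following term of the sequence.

2737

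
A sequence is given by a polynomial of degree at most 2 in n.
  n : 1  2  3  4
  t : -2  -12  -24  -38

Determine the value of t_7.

-92

First differences: -10  -12  -14
Second differences: -2  -2
The second differences are constant (-2).
-14 − 2 = -16;  -38 − 16 = -54
-16 − 2 = -18;  -54 − 18 = -72
-18 − 2 = -20;  -72 − 20 = -92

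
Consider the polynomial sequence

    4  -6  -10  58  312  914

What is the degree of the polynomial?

4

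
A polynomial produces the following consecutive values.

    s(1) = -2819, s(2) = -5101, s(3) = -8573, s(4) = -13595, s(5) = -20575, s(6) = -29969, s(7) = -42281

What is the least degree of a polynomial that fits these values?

4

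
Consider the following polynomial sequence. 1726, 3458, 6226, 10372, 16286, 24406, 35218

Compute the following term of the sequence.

49256

First differences: 1732, 2768, 4146, 5914, 8120, 10812
Second differences: 1036, 1378, 1768, 2206, 2692
Third differences: 342, 390, 438, 486
Fourth differences: 48, 48, 48
Fourth differences constant at 48.
486 + 48 = 534;  2692 + 534 = 3226;  10812 + 3226 = 14038;  35218 + 14038 = 49256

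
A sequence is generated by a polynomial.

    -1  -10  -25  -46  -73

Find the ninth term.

-241

Δ: -9 , -15 , -21 , -27
Δ²: -6 , -6 , -6
Constant second difference = -6, so extend:
-27 − 6 = -33;  -73 − 33 = -106
-33 − 6 = -39;  -106 − 39 = -145
-39 − 6 = -45;  -145 − 45 = -190
-45 − 6 = -51;  -190 − 51 = -241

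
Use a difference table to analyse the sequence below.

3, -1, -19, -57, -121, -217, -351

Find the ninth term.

-4, -18, -38, -64, -96, -134
-14, -20, -26, -32, -38
-6, -6, -6, -6
Constant third difference = -6, so extend:
-38 − 6 = -44;  -134 − 44 = -178;  -351 − 178 = -529
-44 − 6 = -50;  -178 − 50 = -228;  -529 − 228 = -757

-757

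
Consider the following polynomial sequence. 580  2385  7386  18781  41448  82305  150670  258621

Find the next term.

421356

Δ: 1805  5001  11395  22667  40857  68365  107951
Δ²: 3196  6394  11272  18190  27508  39586
Δ³: 3198  4878  6918  9318  12078
Δ⁴: 1680  2040  2400  2760
Δ⁵: 360  360  360
Constant fifth difference = 360, so extend:
2760 + 360 = 3120;  12078 + 3120 = 15198;  39586 + 15198 = 54784;  107951 + 54784 = 162735;  258621 + 162735 = 421356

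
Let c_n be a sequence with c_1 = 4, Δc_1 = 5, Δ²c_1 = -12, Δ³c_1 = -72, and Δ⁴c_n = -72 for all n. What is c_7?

Build the table forward from the leading diagonal:
Fourth differences: -72  -72  -72  -72  -72  -72  -72
Third differences: -72  -144  -216  -288  -360  -432  -504
Second differences: -12  -84  -228  -444  -732  -1092  -1524
First differences: 5  -7  -91  -319  -763  -1495  -2587
c: 4  9  2  -89  -408  -1171  -2666

-2666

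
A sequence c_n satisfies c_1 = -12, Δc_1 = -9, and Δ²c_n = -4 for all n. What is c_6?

-97

Build the table forward from the leading diagonal:
Second differences: -4  -4  -4  -4  -4  -4
First differences: -9  -13  -17  -21  -25  -29
c: -12  -21  -34  -51  -72  -97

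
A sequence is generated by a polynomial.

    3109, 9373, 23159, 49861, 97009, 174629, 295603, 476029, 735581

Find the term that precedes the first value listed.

First differences: 6264  13786  26702  47148  77620  120974  180426  259552
Second differences: 7522  12916  20446  30472  43354  59452  79126
Third differences: 5394  7530  10026  12882  16098  19674
Fourth differences: 2136  2496  2856  3216  3576
Fifth differences: 360  360  360  360
The fifth differences are constant at 360.
Work back: 2136 − 360 = 1776;  5394 − 1776 = 3618;  7522 − 3618 = 3904;  6264 − 3904 = 2360;  3109 − 2360 = 749

749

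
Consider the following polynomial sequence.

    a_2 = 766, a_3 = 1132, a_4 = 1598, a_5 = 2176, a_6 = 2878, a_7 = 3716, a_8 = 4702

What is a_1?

D1: 366  466  578  702  838  986
D2: 100  112  124  136  148
D3: 12  12  12  12
The third differences are constant at 12.
Work back: 100 − 12 = 88;  366 − 88 = 278;  766 − 278 = 488

488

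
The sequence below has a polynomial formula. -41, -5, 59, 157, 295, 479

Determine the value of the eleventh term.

2299

First differences: 36  64  98  138  184
Second differences: 28  34  40  46
Third differences: 6  6  6
Constant third difference = 6, so extend:
46 + 6 = 52;  184 + 52 = 236;  479 + 236 = 715
52 + 6 = 58;  236 + 58 = 294;  715 + 294 = 1009
58 + 6 = 64;  294 + 64 = 358;  1009 + 358 = 1367
64 + 6 = 70;  358 + 70 = 428;  1367 + 428 = 1795
70 + 6 = 76;  428 + 76 = 504;  1795 + 504 = 2299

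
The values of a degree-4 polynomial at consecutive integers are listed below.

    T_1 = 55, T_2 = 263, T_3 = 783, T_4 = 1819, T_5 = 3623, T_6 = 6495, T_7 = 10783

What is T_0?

D1: 208  520  1036  1804  2872  4288
D2: 312  516  768  1068  1416
D3: 204  252  300  348
D4: 48  48  48
The fourth differences are constant at 48.
Work back: 204 − 48 = 156;  312 − 156 = 156;  208 − 156 = 52;  55 − 52 = 3

3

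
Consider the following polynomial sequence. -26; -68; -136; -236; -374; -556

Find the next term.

-788

D1: -42  -68  -100  -138  -182
D2: -26  -32  -38  -44
D3: -6  -6  -6
Third differences constant at -6.
-44 − 6 = -50;  -182 − 50 = -232;  -556 − 232 = -788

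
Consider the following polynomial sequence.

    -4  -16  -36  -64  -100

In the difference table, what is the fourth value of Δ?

D1: -12, -20, -28, -36
D2: -8, -8, -8

-36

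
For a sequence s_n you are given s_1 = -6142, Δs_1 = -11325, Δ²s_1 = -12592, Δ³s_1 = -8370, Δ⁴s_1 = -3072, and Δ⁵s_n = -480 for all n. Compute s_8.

-760399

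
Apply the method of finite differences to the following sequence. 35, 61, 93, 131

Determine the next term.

175

First differences: 26 , 32 , 38
Second differences: 6 , 6
Second differences constant at 6.
38 + 6 = 44;  131 + 44 = 175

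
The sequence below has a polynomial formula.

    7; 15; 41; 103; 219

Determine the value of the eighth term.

1071

First differences: 8 , 26 , 62 , 116
Second differences: 18 , 36 , 54
Third differences: 18 , 18
The third differences are constant (18).
54 + 18 = 72;  116 + 72 = 188;  219 + 188 = 407
72 + 18 = 90;  188 + 90 = 278;  407 + 278 = 685
90 + 18 = 108;  278 + 108 = 386;  685 + 386 = 1071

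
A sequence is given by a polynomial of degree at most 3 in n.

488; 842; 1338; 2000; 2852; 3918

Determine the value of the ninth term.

8640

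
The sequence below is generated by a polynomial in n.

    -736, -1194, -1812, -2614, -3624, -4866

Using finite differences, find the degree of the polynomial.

3

First differences: -458, -618, -802, -1010, -1242
Second differences: -160, -184, -208, -232
Third differences: -24, -24, -24
The third differences are constant, so the polynomial has degree 3.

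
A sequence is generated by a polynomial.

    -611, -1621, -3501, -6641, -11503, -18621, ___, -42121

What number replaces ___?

Using the first 6 terms:
D1: -1010  -1880  -3140  -4862  -7118
D2: -870  -1260  -1722  -2256
D3: -390  -462  -534
D4: -72  -72
Constant fourth difference = -72.
Extend forward: -534 − 72 = -606;  -2256 − 606 = -2862;  -7118 − 2862 = -9980;  -18621 − 9980 = -28601

-28601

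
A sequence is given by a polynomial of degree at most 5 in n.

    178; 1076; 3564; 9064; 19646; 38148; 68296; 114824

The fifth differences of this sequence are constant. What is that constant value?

120

First differences: 898, 2488, 5500, 10582, 18502, 30148, 46528
Second differences: 1590, 3012, 5082, 7920, 11646, 16380
Third differences: 1422, 2070, 2838, 3726, 4734
Fourth differences: 648, 768, 888, 1008
Fifth differences: 120, 120, 120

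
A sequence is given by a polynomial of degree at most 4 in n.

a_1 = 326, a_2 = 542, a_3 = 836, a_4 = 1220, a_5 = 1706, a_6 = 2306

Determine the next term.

D1: 216  294  384  486  600
D2: 78  90  102  114
D3: 12  12  12
Third differences constant at 12.
114 + 12 = 126;  600 + 126 = 726;  2306 + 726 = 3032

3032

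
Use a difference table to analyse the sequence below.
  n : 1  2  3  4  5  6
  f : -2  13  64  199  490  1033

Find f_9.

Δ: 15 , 51 , 135 , 291 , 543
Δ²: 36 , 84 , 156 , 252
Δ³: 48 , 72 , 96
Δ⁴: 24 , 24
Constant fourth difference = 24, so extend:
96 + 24 = 120;  252 + 120 = 372;  543 + 372 = 915;  1033 + 915 = 1948
120 + 24 = 144;  372 + 144 = 516;  915 + 516 = 1431;  1948 + 1431 = 3379
144 + 24 = 168;  516 + 168 = 684;  1431 + 684 = 2115;  3379 + 2115 = 5494

5494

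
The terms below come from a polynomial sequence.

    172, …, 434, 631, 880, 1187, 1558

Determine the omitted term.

Using the last 5 terms:
D1: 197  249  307  371
D2: 52  58  64
D3: 6  6
Constant third difference = 6.
Extend backward: 52 − 6 = 46;  197 − 46 = 151;  434 − 151 = 283

283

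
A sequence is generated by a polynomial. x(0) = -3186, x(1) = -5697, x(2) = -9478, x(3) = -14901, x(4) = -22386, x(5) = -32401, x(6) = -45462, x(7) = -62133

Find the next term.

-83026

D1: -2511 , -3781 , -5423 , -7485 , -10015 , -13061 , -16671
D2: -1270 , -1642 , -2062 , -2530 , -3046 , -3610
D3: -372 , -420 , -468 , -516 , -564
D4: -48 , -48 , -48 , -48
The fourth differences are constant (-48).
-564 − 48 = -612;  -3610 − 612 = -4222;  -16671 − 4222 = -20893;  -62133 − 20893 = -83026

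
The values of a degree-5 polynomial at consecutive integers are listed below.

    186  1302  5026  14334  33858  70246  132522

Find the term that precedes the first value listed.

-2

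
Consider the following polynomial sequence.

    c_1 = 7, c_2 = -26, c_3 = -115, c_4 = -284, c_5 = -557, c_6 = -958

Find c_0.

8

First differences: -33  -89  -169  -273  -401
Second differences: -56  -80  -104  -128
Third differences: -24  -24  -24
The third differences are constant at -24.
Work back: -56 + 24 = -32;  -33 + 32 = -1;  7 + 1 = 8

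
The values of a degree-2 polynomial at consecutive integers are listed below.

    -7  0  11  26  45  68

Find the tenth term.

200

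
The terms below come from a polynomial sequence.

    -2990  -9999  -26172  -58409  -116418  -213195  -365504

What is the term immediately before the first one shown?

D1: -7009, -16173, -32237, -58009, -96777, -152309
D2: -9164, -16064, -25772, -38768, -55532
D3: -6900, -9708, -12996, -16764
D4: -2808, -3288, -3768
D5: -480, -480
The fifth differences are constant at -480.
Work back: -2808 + 480 = -2328;  -6900 + 2328 = -4572;  -9164 + 4572 = -4592;  -7009 + 4592 = -2417;  -2990 + 2417 = -573

-573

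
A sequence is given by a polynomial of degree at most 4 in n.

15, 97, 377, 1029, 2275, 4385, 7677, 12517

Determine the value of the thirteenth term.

76107

D1: 82, 280, 652, 1246, 2110, 3292, 4840
D2: 198, 372, 594, 864, 1182, 1548
D3: 174, 222, 270, 318, 366
D4: 48, 48, 48, 48
Fourth differences constant at 48.
366 + 48 = 414;  1548 + 414 = 1962;  4840 + 1962 = 6802;  12517 + 6802 = 19319
414 + 48 = 462;  1962 + 462 = 2424;  6802 + 2424 = 9226;  19319 + 9226 = 28545
462 + 48 = 510;  2424 + 510 = 2934;  9226 + 2934 = 12160;  28545 + 12160 = 40705
510 + 48 = 558;  2934 + 558 = 3492;  12160 + 3492 = 15652;  40705 + 15652 = 56357
558 + 48 = 606;  3492 + 606 = 4098;  15652 + 4098 = 19750;  56357 + 19750 = 76107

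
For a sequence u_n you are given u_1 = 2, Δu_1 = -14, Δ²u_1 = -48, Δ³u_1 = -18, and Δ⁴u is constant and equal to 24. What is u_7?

-802

Build the table forward from the leading diagonal:
Fourth differences: 24  24  24  24  24  24  24
Third differences: -18  6  30  54  78  102  126
Second differences: -48  -66  -60  -30  24  102  204
First differences: -14  -62  -128  -188  -218  -194  -92
u: 2  -12  -74  -202  -390  -608  -802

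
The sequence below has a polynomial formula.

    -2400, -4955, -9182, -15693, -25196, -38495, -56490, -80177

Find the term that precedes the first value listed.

-1001

-2555, -4227, -6511, -9503, -13299, -17995, -23687
-1672, -2284, -2992, -3796, -4696, -5692
-612, -708, -804, -900, -996
-96, -96, -96, -96
The fourth differences are constant at -96.
Work back: -612 + 96 = -516;  -1672 + 516 = -1156;  -2555 + 1156 = -1399;  -2400 + 1399 = -1001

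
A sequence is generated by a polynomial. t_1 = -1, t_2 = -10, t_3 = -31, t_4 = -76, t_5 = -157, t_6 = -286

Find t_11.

-9 , -21 , -45 , -81 , -129
-12 , -24 , -36 , -48
-12 , -12 , -12
The third differences are constant (-12).
-48 − 12 = -60;  -129 − 60 = -189;  -286 − 189 = -475
-60 − 12 = -72;  -189 − 72 = -261;  -475 − 261 = -736
-72 − 12 = -84;  -261 − 84 = -345;  -736 − 345 = -1081
-84 − 12 = -96;  -345 − 96 = -441;  -1081 − 441 = -1522
-96 − 12 = -108;  -441 − 108 = -549;  -1522 − 549 = -2071

-2071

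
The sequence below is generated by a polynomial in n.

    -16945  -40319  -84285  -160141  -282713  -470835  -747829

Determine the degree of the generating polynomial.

5

D1: -23374, -43966, -75856, -122572, -188122, -276994
D2: -20592, -31890, -46716, -65550, -88872
D3: -11298, -14826, -18834, -23322
D4: -3528, -4008, -4488
D5: -480, -480
The fifth differences are constant, so the polynomial has degree 5.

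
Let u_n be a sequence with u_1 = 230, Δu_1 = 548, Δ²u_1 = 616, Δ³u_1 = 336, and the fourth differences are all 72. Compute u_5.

7534

Build the table forward from the leading diagonal:
Fourth differences: 72, 72, 72, 72, 72
Third differences: 336, 408, 480, 552, 624
Second differences: 616, 952, 1360, 1840, 2392
First differences: 548, 1164, 2116, 3476, 5316
u: 230, 778, 1942, 4058, 7534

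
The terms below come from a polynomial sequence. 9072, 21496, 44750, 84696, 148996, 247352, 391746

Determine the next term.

596680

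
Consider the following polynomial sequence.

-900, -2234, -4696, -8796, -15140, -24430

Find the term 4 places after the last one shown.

First differences: -1334 , -2462 , -4100 , -6344 , -9290
Second differences: -1128 , -1638 , -2244 , -2946
Third differences: -510 , -606 , -702
Fourth differences: -96 , -96
Constant fourth difference = -96, so extend:
-702 − 96 = -798;  -2946 − 798 = -3744;  -9290 − 3744 = -13034;  -24430 − 13034 = -37464
-798 − 96 = -894;  -3744 − 894 = -4638;  -13034 − 4638 = -17672;  -37464 − 17672 = -55136
-894 − 96 = -990;  -4638 − 990 = -5628;  -17672 − 5628 = -23300;  -55136 − 23300 = -78436
-990 − 96 = -1086;  -5628 − 1086 = -6714;  -23300 − 6714 = -30014;  -78436 − 30014 = -108450

-108450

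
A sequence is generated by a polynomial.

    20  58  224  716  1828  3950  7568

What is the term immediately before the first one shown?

8

First differences: 38  166  492  1112  2122  3618
Second differences: 128  326  620  1010  1496
Third differences: 198  294  390  486
Fourth differences: 96  96  96
The fourth differences are constant at 96.
Work back: 198 − 96 = 102;  128 − 102 = 26;  38 − 26 = 12;  20 − 12 = 8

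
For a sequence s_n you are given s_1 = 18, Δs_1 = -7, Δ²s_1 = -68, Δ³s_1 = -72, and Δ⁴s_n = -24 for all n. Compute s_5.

Build the table forward from the leading diagonal:
Fourth differences: -24  -24  -24  -24  -24
Third differences: -72  -96  -120  -144  -168
Second differences: -68  -140  -236  -356  -500
First differences: -7  -75  -215  -451  -807
s: 18  11  -64  -279  -730

-730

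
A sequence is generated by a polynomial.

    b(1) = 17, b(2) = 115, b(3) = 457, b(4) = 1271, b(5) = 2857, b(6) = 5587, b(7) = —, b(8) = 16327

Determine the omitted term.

9905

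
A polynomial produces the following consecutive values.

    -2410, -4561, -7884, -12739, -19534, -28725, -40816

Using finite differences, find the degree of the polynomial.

4

-2151, -3323, -4855, -6795, -9191, -12091
-1172, -1532, -1940, -2396, -2900
-360, -408, -456, -504
-48, -48, -48
The fourth differences are constant, so the polynomial has degree 4.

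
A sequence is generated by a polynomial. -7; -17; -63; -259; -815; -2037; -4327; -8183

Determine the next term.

Δ: -10, -46, -196, -556, -1222, -2290, -3856
Δ²: -36, -150, -360, -666, -1068, -1566
Δ³: -114, -210, -306, -402, -498
Δ⁴: -96, -96, -96, -96
Fourth differences constant at -96.
-498 − 96 = -594;  -1566 − 594 = -2160;  -3856 − 2160 = -6016;  -8183 − 6016 = -14199

-14199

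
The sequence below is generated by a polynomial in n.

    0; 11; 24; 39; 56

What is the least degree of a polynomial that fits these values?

2

11, 13, 15, 17
2, 2, 2
The second differences are constant, so the polynomial has degree 2.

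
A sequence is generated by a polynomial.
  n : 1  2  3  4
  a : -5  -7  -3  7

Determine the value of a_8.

107

D1: -2, 4, 10
D2: 6, 6
The second differences are constant (6).
10 + 6 = 16;  7 + 16 = 23
16 + 6 = 22;  23 + 22 = 45
22 + 6 = 28;  45 + 28 = 73
28 + 6 = 34;  73 + 34 = 107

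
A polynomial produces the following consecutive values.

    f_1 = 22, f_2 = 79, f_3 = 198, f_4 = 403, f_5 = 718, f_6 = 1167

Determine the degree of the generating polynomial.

D1: 57, 119, 205, 315, 449
D2: 62, 86, 110, 134
D3: 24, 24, 24
The third differences are constant, so the polynomial has degree 3.

3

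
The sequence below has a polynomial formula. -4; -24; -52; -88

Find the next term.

-20, -28, -36
-8, -8
Constant second difference = -8, so extend:
-36 − 8 = -44;  -88 − 44 = -132

-132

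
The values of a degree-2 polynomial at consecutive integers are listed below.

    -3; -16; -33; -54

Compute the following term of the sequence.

First differences: -13 , -17 , -21
Second differences: -4 , -4
Constant second difference = -4, so extend:
-21 − 4 = -25;  -54 − 25 = -79

-79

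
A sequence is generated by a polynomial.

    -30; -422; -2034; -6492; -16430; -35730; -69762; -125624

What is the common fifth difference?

Δ: -392, -1612, -4458, -9938, -19300, -34032, -55862
Δ²: -1220, -2846, -5480, -9362, -14732, -21830
Δ³: -1626, -2634, -3882, -5370, -7098
Δ⁴: -1008, -1248, -1488, -1728
Δ⁵: -240, -240, -240

-240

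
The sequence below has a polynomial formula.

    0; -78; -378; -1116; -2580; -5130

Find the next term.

First differences: -78 , -300 , -738 , -1464 , -2550
Second differences: -222 , -438 , -726 , -1086
Third differences: -216 , -288 , -360
Fourth differences: -72 , -72
The fourth differences are constant (-72).
-360 − 72 = -432;  -1086 − 432 = -1518;  -2550 − 1518 = -4068;  -5130 − 4068 = -9198

-9198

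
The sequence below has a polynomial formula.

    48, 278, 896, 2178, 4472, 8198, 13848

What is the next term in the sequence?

230, 618, 1282, 2294, 3726, 5650
388, 664, 1012, 1432, 1924
276, 348, 420, 492
72, 72, 72
Constant fourth difference = 72, so extend:
492 + 72 = 564;  1924 + 564 = 2488;  5650 + 2488 = 8138;  13848 + 8138 = 21986

21986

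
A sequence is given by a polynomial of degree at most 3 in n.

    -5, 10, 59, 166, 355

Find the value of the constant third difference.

24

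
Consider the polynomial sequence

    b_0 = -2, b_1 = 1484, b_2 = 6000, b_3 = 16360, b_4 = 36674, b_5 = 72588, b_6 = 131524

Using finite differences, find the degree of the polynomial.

5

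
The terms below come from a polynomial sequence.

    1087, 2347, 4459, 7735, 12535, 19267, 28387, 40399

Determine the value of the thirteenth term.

164839

Δ: 1260, 2112, 3276, 4800, 6732, 9120, 12012
Δ²: 852, 1164, 1524, 1932, 2388, 2892
Δ³: 312, 360, 408, 456, 504
Δ⁴: 48, 48, 48, 48
Fourth differences constant at 48.
504 + 48 = 552;  2892 + 552 = 3444;  12012 + 3444 = 15456;  40399 + 15456 = 55855
552 + 48 = 600;  3444 + 600 = 4044;  15456 + 4044 = 19500;  55855 + 19500 = 75355
600 + 48 = 648;  4044 + 648 = 4692;  19500 + 4692 = 24192;  75355 + 24192 = 99547
648 + 48 = 696;  4692 + 696 = 5388;  24192 + 5388 = 29580;  99547 + 29580 = 129127
696 + 48 = 744;  5388 + 744 = 6132;  29580 + 6132 = 35712;  129127 + 35712 = 164839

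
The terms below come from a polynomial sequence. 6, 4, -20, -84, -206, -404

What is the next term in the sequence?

-2  -24  -64  -122  -198
-22  -40  -58  -76
-18  -18  -18
Constant third difference = -18, so extend:
-76 − 18 = -94;  -198 − 94 = -292;  -404 − 292 = -696

-696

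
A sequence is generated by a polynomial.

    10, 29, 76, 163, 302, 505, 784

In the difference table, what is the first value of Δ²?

First differences: 19, 47, 87, 139, 203, 279
Second differences: 28, 40, 52, 64, 76
Third differences: 12, 12, 12, 12

28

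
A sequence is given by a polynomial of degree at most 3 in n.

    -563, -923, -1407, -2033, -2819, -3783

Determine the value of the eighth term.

-6317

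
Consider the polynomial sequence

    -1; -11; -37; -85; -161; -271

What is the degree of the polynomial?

3

First differences: -10, -26, -48, -76, -110
Second differences: -16, -22, -28, -34
Third differences: -6, -6, -6
The third differences are constant, so the polynomial has degree 3.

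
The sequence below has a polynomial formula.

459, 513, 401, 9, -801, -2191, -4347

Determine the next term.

-7479

Δ: 54  -112  -392  -810  -1390  -2156
Δ²: -166  -280  -418  -580  -766
Δ³: -114  -138  -162  -186
Δ⁴: -24  -24  -24
The fourth differences are constant (-24).
-186 − 24 = -210;  -766 − 210 = -976;  -2156 − 976 = -3132;  -4347 − 3132 = -7479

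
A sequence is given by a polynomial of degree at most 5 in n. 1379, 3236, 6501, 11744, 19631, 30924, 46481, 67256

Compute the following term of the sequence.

First differences: 1857, 3265, 5243, 7887, 11293, 15557, 20775
Second differences: 1408, 1978, 2644, 3406, 4264, 5218
Third differences: 570, 666, 762, 858, 954
Fourth differences: 96, 96, 96, 96
The fourth differences are constant (96).
954 + 96 = 1050;  5218 + 1050 = 6268;  20775 + 6268 = 27043;  67256 + 27043 = 94299

94299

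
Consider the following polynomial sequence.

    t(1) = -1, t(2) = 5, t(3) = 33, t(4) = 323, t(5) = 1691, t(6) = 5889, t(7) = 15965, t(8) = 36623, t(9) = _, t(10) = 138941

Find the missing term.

Using the first 8 terms:
First differences: 6  28  290  1368  4198  10076  20658
Second differences: 22  262  1078  2830  5878  10582
Third differences: 240  816  1752  3048  4704
Fourth differences: 576  936  1296  1656
Fifth differences: 360  360  360
Constant fifth difference = 360.
Extend forward: 1656 + 360 = 2016;  4704 + 2016 = 6720;  10582 + 6720 = 17302;  20658 + 17302 = 37960;  36623 + 37960 = 74583

74583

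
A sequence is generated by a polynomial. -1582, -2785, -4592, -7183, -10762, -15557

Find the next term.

-21820

D1: -1203, -1807, -2591, -3579, -4795
D2: -604, -784, -988, -1216
D3: -180, -204, -228
D4: -24, -24
The fourth differences are constant (-24).
-228 − 24 = -252;  -1216 − 252 = -1468;  -4795 − 1468 = -6263;  -15557 − 6263 = -21820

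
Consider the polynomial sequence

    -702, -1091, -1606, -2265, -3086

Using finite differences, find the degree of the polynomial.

3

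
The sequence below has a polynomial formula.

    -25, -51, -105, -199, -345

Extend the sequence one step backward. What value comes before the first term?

-26, -54, -94, -146
-28, -40, -52
-12, -12
The third differences are constant at -12.
Work back: -28 + 12 = -16;  -26 + 16 = -10;  -25 + 10 = -15

-15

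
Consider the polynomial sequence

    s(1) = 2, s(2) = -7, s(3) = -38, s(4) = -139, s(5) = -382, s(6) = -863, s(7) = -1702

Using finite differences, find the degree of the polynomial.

First differences: -9, -31, -101, -243, -481, -839
Second differences: -22, -70, -142, -238, -358
Third differences: -48, -72, -96, -120
Fourth differences: -24, -24, -24
The fourth differences are constant, so the polynomial has degree 4.

4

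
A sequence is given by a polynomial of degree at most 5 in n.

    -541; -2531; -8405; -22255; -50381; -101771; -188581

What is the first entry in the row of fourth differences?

-2208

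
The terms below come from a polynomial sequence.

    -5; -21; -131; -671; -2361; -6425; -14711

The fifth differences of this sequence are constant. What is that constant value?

D1: -16, -110, -540, -1690, -4064, -8286
D2: -94, -430, -1150, -2374, -4222
D3: -336, -720, -1224, -1848
D4: -384, -504, -624
D5: -120, -120

-120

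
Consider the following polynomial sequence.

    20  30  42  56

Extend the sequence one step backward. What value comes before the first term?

D1: 10  12  14
D2: 2  2
The second differences are constant at 2.
Work back: 10 − 2 = 8;  20 − 8 = 12

12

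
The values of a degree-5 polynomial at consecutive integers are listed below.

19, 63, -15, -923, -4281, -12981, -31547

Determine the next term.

-66495

Δ: 44, -78, -908, -3358, -8700, -18566
Δ²: -122, -830, -2450, -5342, -9866
Δ³: -708, -1620, -2892, -4524
Δ⁴: -912, -1272, -1632
Δ⁵: -360, -360
The fifth differences are constant (-360).
-1632 − 360 = -1992;  -4524 − 1992 = -6516;  -9866 − 6516 = -16382;  -18566 − 16382 = -34948;  -31547 − 34948 = -66495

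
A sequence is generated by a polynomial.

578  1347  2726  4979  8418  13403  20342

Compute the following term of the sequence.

D1: 769 , 1379 , 2253 , 3439 , 4985 , 6939
D2: 610 , 874 , 1186 , 1546 , 1954
D3: 264 , 312 , 360 , 408
D4: 48 , 48 , 48
Constant fourth difference = 48, so extend:
408 + 48 = 456;  1954 + 456 = 2410;  6939 + 2410 = 9349;  20342 + 9349 = 29691

29691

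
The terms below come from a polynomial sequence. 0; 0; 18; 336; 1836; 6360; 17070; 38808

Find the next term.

78456

0, 18, 318, 1500, 4524, 10710, 21738
18, 300, 1182, 3024, 6186, 11028
282, 882, 1842, 3162, 4842
600, 960, 1320, 1680
360, 360, 360
Fifth differences constant at 360.
1680 + 360 = 2040;  4842 + 2040 = 6882;  11028 + 6882 = 17910;  21738 + 17910 = 39648;  38808 + 39648 = 78456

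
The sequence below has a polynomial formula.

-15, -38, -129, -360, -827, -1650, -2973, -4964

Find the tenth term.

D1: -23, -91, -231, -467, -823, -1323, -1991
D2: -68, -140, -236, -356, -500, -668
D3: -72, -96, -120, -144, -168
D4: -24, -24, -24, -24
The fourth differences are constant (-24).
-168 − 24 = -192;  -668 − 192 = -860;  -1991 − 860 = -2851;  -4964 − 2851 = -7815
-192 − 24 = -216;  -860 − 216 = -1076;  -2851 − 1076 = -3927;  -7815 − 3927 = -11742

-11742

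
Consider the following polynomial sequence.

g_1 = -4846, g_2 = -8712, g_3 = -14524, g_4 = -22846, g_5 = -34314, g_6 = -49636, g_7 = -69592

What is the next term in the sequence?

-95034

D1: -3866, -5812, -8322, -11468, -15322, -19956
D2: -1946, -2510, -3146, -3854, -4634
D3: -564, -636, -708, -780
D4: -72, -72, -72
The fourth differences are constant (-72).
-780 − 72 = -852;  -4634 − 852 = -5486;  -19956 − 5486 = -25442;  -69592 − 25442 = -95034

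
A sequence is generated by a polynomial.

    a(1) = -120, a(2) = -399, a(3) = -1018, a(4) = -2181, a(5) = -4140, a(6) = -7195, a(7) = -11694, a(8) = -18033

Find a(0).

Δ: -279  -619  -1163  -1959  -3055  -4499  -6339
Δ²: -340  -544  -796  -1096  -1444  -1840
Δ³: -204  -252  -300  -348  -396
Δ⁴: -48  -48  -48  -48
The fourth differences are constant at -48.
Work back: -204 + 48 = -156;  -340 + 156 = -184;  -279 + 184 = -95;  -120 + 95 = -25

-25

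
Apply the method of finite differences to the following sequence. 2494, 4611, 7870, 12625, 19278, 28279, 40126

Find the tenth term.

98443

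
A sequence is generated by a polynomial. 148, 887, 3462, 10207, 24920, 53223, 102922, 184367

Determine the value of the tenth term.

498775

First differences: 739, 2575, 6745, 14713, 28303, 49699, 81445
Second differences: 1836, 4170, 7968, 13590, 21396, 31746
Third differences: 2334, 3798, 5622, 7806, 10350
Fourth differences: 1464, 1824, 2184, 2544
Fifth differences: 360, 360, 360
The fifth differences are constant (360).
2544 + 360 = 2904;  10350 + 2904 = 13254;  31746 + 13254 = 45000;  81445 + 45000 = 126445;  184367 + 126445 = 310812
2904 + 360 = 3264;  13254 + 3264 = 16518;  45000 + 16518 = 61518;  126445 + 61518 = 187963;  310812 + 187963 = 498775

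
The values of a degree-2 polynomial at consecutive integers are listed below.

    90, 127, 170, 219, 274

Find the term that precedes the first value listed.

37  43  49  55
6  6  6
The second differences are constant at 6.
Work back: 37 − 6 = 31;  90 − 31 = 59

59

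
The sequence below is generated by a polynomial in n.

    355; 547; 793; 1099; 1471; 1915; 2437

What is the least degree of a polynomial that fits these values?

3

First differences: 192, 246, 306, 372, 444, 522
Second differences: 54, 60, 66, 72, 78
Third differences: 6, 6, 6, 6
The third differences are constant, so the polynomial has degree 3.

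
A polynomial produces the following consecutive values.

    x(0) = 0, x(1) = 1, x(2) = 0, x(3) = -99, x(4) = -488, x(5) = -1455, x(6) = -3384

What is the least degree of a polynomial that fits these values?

4

Δ: 1, -1, -99, -389, -967, -1929
Δ²: -2, -98, -290, -578, -962
Δ³: -96, -192, -288, -384
Δ⁴: -96, -96, -96
The fourth differences are constant, so the polynomial has degree 4.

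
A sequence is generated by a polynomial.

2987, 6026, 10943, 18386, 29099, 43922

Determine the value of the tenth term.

3039  4917  7443  10713  14823
1878  2526  3270  4110
648  744  840
96  96
Constant fourth difference = 96, so extend:
840 + 96 = 936;  4110 + 936 = 5046;  14823 + 5046 = 19869;  43922 + 19869 = 63791
936 + 96 = 1032;  5046 + 1032 = 6078;  19869 + 6078 = 25947;  63791 + 25947 = 89738
1032 + 96 = 1128;  6078 + 1128 = 7206;  25947 + 7206 = 33153;  89738 + 33153 = 122891
1128 + 96 = 1224;  7206 + 1224 = 8430;  33153 + 8430 = 41583;  122891 + 41583 = 164474

164474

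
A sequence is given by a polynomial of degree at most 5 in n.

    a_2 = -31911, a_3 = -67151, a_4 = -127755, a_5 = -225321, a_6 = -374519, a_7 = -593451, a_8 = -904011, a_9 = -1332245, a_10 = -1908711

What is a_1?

-13149

Δ: -35240, -60604, -97566, -149198, -218932, -310560, -428234, -576466
Δ²: -25364, -36962, -51632, -69734, -91628, -117674, -148232
Δ³: -11598, -14670, -18102, -21894, -26046, -30558
Δ⁴: -3072, -3432, -3792, -4152, -4512
Δ⁵: -360, -360, -360, -360
The fifth differences are constant at -360.
Work back: -3072 + 360 = -2712;  -11598 + 2712 = -8886;  -25364 + 8886 = -16478;  -35240 + 16478 = -18762;  -31911 + 18762 = -13149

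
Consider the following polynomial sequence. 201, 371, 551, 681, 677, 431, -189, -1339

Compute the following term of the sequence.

-3199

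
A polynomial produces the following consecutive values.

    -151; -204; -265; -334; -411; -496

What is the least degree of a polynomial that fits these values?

Δ: -53, -61, -69, -77, -85
Δ²: -8, -8, -8, -8
The second differences are constant, so the polynomial has degree 2.

2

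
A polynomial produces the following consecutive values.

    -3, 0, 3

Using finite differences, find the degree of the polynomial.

3, 3
The first differences are constant, so the polynomial has degree 1.

1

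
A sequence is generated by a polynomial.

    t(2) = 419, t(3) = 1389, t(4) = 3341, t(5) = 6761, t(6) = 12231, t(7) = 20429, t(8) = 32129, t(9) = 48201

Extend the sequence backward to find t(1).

D1: 970, 1952, 3420, 5470, 8198, 11700, 16072
D2: 982, 1468, 2050, 2728, 3502, 4372
D3: 486, 582, 678, 774, 870
D4: 96, 96, 96, 96
The fourth differences are constant at 96.
Work back: 486 − 96 = 390;  982 − 390 = 592;  970 − 592 = 378;  419 − 378 = 41

41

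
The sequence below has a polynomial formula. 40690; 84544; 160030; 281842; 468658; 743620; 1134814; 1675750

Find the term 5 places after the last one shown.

8239570

First differences: 43854, 75486, 121812, 186816, 274962, 391194, 540936
Second differences: 31632, 46326, 65004, 88146, 116232, 149742
Third differences: 14694, 18678, 23142, 28086, 33510
Fourth differences: 3984, 4464, 4944, 5424
Fifth differences: 480, 480, 480
Constant fifth difference = 480, so extend:
5424 + 480 = 5904;  33510 + 5904 = 39414;  149742 + 39414 = 189156;  540936 + 189156 = 730092;  1675750 + 730092 = 2405842
5904 + 480 = 6384;  39414 + 6384 = 45798;  189156 + 45798 = 234954;  730092 + 234954 = 965046;  2405842 + 965046 = 3370888
6384 + 480 = 6864;  45798 + 6864 = 52662;  234954 + 52662 = 287616;  965046 + 287616 = 1252662;  3370888 + 1252662 = 4623550
6864 + 480 = 7344;  52662 + 7344 = 60006;  287616 + 60006 = 347622;  1252662 + 347622 = 1600284;  4623550 + 1600284 = 6223834
7344 + 480 = 7824;  60006 + 7824 = 67830;  347622 + 67830 = 415452;  1600284 + 415452 = 2015736;  6223834 + 2015736 = 8239570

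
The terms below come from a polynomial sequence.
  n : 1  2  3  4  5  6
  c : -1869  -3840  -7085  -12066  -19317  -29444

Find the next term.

D1: -1971 , -3245 , -4981 , -7251 , -10127
D2: -1274 , -1736 , -2270 , -2876
D3: -462 , -534 , -606
D4: -72 , -72
Constant fourth difference = -72, so extend:
-606 − 72 = -678;  -2876 − 678 = -3554;  -10127 − 3554 = -13681;  -29444 − 13681 = -43125

-43125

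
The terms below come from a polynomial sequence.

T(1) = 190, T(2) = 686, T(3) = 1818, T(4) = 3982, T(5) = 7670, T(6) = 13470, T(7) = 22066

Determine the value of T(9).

50862

Δ: 496 , 1132 , 2164 , 3688 , 5800 , 8596
Δ²: 636 , 1032 , 1524 , 2112 , 2796
Δ³: 396 , 492 , 588 , 684
Δ⁴: 96 , 96 , 96
The fourth differences are constant (96).
684 + 96 = 780;  2796 + 780 = 3576;  8596 + 3576 = 12172;  22066 + 12172 = 34238
780 + 96 = 876;  3576 + 876 = 4452;  12172 + 4452 = 16624;  34238 + 16624 = 50862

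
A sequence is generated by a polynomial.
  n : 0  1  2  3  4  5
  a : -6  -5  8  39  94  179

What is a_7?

463

1 , 13 , 31 , 55 , 85
12 , 18 , 24 , 30
6 , 6 , 6
The third differences are constant (6).
30 + 6 = 36;  85 + 36 = 121;  179 + 121 = 300
36 + 6 = 42;  121 + 42 = 163;  300 + 163 = 463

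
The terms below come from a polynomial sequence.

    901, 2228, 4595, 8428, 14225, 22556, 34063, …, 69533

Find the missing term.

49460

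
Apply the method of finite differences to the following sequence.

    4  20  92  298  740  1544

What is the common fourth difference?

24

Δ: 16, 72, 206, 442, 804
Δ²: 56, 134, 236, 362
Δ³: 78, 102, 126
Δ⁴: 24, 24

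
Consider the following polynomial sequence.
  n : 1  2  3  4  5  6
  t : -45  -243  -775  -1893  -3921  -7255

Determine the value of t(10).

-44091

Δ: -198  -532  -1118  -2028  -3334
Δ²: -334  -586  -910  -1306
Δ³: -252  -324  -396
Δ⁴: -72  -72
The fourth differences are constant (-72).
-396 − 72 = -468;  -1306 − 468 = -1774;  -3334 − 1774 = -5108;  -7255 − 5108 = -12363
-468 − 72 = -540;  -1774 − 540 = -2314;  -5108 − 2314 = -7422;  -12363 − 7422 = -19785
-540 − 72 = -612;  -2314 − 612 = -2926;  -7422 − 2926 = -10348;  -19785 − 10348 = -30133
-612 − 72 = -684;  -2926 − 684 = -3610;  -10348 − 3610 = -13958;  -30133 − 13958 = -44091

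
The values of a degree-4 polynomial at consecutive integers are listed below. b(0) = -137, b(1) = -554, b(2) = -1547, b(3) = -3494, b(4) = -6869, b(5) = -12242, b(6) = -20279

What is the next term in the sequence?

-31742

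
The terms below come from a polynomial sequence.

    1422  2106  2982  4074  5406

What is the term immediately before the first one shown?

D1: 684, 876, 1092, 1332
D2: 192, 216, 240
D3: 24, 24
The third differences are constant at 24.
Work back: 192 − 24 = 168;  684 − 168 = 516;  1422 − 516 = 906

906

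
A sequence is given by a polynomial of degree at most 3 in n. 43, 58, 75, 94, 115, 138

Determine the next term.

D1: 15 , 17 , 19 , 21 , 23
D2: 2 , 2 , 2 , 2
Second differences constant at 2.
23 + 2 = 25;  138 + 25 = 163

163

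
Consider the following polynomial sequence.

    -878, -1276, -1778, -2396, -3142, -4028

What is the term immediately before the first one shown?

-572

First differences: -398, -502, -618, -746, -886
Second differences: -104, -116, -128, -140
Third differences: -12, -12, -12
The third differences are constant at -12.
Work back: -104 + 12 = -92;  -398 + 92 = -306;  -878 + 306 = -572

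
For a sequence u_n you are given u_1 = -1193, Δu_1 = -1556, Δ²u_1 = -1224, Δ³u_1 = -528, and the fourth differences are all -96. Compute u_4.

-10061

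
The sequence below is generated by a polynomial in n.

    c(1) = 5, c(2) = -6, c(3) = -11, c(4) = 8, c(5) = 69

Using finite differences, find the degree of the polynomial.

First differences: -11, -5, 19, 61
Second differences: 6, 24, 42
Third differences: 18, 18
The third differences are constant, so the polynomial has degree 3.

3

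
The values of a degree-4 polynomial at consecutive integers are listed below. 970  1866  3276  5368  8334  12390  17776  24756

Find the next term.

33618

896  1410  2092  2966  4056  5386  6980
514  682  874  1090  1330  1594
168  192  216  240  264
24  24  24  24
The fourth differences are constant (24).
264 + 24 = 288;  1594 + 288 = 1882;  6980 + 1882 = 8862;  24756 + 8862 = 33618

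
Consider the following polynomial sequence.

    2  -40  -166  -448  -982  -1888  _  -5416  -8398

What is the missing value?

-3310

Using the first 6 terms:
Δ: -42, -126, -282, -534, -906
Δ²: -84, -156, -252, -372
Δ³: -72, -96, -120
Δ⁴: -24, -24
Constant fourth difference = -24.
Extend forward: -120 − 24 = -144;  -372 − 144 = -516;  -906 − 516 = -1422;  -1888 − 1422 = -3310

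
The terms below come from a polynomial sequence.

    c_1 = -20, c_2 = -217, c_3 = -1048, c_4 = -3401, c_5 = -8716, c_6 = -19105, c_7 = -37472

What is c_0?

-1

-197, -831, -2353, -5315, -10389, -18367
-634, -1522, -2962, -5074, -7978
-888, -1440, -2112, -2904
-552, -672, -792
-120, -120
The fifth differences are constant at -120.
Work back: -552 + 120 = -432;  -888 + 432 = -456;  -634 + 456 = -178;  -197 + 178 = -19;  -20 + 19 = -1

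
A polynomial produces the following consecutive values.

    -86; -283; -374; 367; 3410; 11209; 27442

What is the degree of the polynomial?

5

Δ: -197, -91, 741, 3043, 7799, 16233
Δ²: 106, 832, 2302, 4756, 8434
Δ³: 726, 1470, 2454, 3678
Δ⁴: 744, 984, 1224
Δ⁵: 240, 240
The fifth differences are constant, so the polynomial has degree 5.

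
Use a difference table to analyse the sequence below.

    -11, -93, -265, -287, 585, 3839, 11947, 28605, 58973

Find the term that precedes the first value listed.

-82  -172  -22  872  3254  8108  16658  30368
-90  150  894  2382  4854  8550  13710
240  744  1488  2472  3696  5160
504  744  984  1224  1464
240  240  240  240
The fifth differences are constant at 240.
Work back: 504 − 240 = 264;  240 − 264 = -24;  -90 + 24 = -66;  -82 + 66 = -16;  -11 + 16 = 5

5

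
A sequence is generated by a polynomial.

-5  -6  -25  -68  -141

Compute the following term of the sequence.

-1, -19, -43, -73
-18, -24, -30
-6, -6
Constant third difference = -6, so extend:
-30 − 6 = -36;  -73 − 36 = -109;  -141 − 109 = -250

-250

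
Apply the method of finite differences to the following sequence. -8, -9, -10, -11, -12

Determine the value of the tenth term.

-17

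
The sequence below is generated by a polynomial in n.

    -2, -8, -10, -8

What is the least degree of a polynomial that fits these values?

2

-6, -2, 2
4, 4
The second differences are constant, so the polynomial has degree 2.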